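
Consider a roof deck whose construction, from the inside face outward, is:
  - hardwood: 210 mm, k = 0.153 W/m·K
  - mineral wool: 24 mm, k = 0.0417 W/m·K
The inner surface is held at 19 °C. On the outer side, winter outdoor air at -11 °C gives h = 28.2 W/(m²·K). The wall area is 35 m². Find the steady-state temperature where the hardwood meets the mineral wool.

Thermal resistances in series:
R_hardwood = L/(kA) = 0.21/(0.153×35) = 0.03922 K/W
R_mineral wool = L/(kA) = 0.024/(0.0417×35) = 0.01644 K/W
R_outer film = 1/(h_o·A) = 1/(28.2×35) = 0.001013 K/W
R_total = 0.05667 K/W;  Q = ΔT/R_total = 30/0.05667 = 529.4 W
T_interface = T_inner − Q·ΣR(inner→interface) = 19 − 529×0.03922

T ≈ -1.76 °C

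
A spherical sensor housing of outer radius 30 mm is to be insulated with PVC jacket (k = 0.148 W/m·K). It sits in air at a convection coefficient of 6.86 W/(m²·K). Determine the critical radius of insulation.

r_cr ≈ 43.1 mm

For a sphere r_cr = 2k/h = 2×0.148/6.86
r_cr = 43.1 mm; since the bare radius (30 mm) is below r_cr, adding a thin layer of insulation will *increase* heat loss.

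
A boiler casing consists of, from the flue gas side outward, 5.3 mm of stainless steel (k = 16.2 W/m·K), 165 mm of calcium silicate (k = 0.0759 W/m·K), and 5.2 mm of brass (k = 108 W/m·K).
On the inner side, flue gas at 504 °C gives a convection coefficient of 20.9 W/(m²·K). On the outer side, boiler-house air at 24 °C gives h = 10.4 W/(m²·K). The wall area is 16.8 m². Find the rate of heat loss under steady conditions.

Using the resistance-network approach (series):
R_inner film = 1/(h_i·A) = 1/(20.9×16.8) = 0.002848 K/W
R_stainless steel = L/(kA) = 0.0053/(16.2×16.8) = 1.947×10^-5 K/W
R_calcium silicate = L/(kA) = 0.165/(0.0759×16.8) = 0.1294 K/W
R_brass = L/(kA) = 0.0052/(108×16.8) = 2.866×10^-6 K/W
R_outer film = 1/(h_o·A) = 1/(10.4×16.8) = 0.005723 K/W
R_total = 0.138 K/W
Q = ΔT / R_total = 480 / 0.138

Q ≈ 3480 W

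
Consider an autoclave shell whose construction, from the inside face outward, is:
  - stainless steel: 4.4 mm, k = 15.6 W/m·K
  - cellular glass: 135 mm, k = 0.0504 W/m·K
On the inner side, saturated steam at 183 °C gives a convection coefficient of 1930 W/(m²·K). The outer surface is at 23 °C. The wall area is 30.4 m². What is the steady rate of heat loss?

Series thermal resistances:
R_inner film = 1/(h_i·A) = 1/(1930×30.4) = 1.704×10^-5 K/W
R_stainless steel = L/(kA) = 0.0044/(15.6×30.4) = 9.278×10^-6 K/W
R_cellular glass = L/(kA) = 0.135/(0.0504×30.4) = 0.08811 K/W
R_total = 0.08814 K/W
Q = ΔT / R_total = 160 / 0.08814

Q ≈ 1820 W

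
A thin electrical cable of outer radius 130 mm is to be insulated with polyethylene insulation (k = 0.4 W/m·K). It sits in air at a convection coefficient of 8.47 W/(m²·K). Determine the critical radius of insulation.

For a cylinder r_cr = k/h = 0.4/8.47
r_cr = 47.2 mm; since the bare radius (130 mm) is above r_cr, any added insulation will reduce heat loss.

r_cr ≈ 47.2 mm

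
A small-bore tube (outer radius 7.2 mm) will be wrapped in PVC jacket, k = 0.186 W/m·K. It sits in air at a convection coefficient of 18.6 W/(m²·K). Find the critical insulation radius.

For a cylinder r_cr = k/h = 0.186/18.6
r_cr = 10 mm; since the bare radius (7.2 mm) is below r_cr, adding a thin layer of insulation will *increase* heat loss.

r_cr ≈ 10 mm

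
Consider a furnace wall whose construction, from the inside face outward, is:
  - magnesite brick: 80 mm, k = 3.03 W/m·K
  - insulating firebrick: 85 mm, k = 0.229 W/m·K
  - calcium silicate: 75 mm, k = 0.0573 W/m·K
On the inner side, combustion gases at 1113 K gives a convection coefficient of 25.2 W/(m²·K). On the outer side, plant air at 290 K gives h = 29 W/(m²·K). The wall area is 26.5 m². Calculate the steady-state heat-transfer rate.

Series thermal resistances:
R_inner film = 1/(h_i·A) = 1/(25.2×26.5) = 0.001497 K/W
R_magnesite brick = L/(kA) = 0.08/(3.03×26.5) = 9.963×10^-4 K/W
R_insulating firebrick = L/(kA) = 0.085/(0.229×26.5) = 0.01401 K/W
R_calcium silicate = L/(kA) = 0.075/(0.0573×26.5) = 0.04939 K/W
R_outer film = 1/(h_o·A) = 1/(29×26.5) = 0.001301 K/W
R_total = 0.06719 K/W
Q = ΔT / R_total = 823 / 0.06719

Q ≈ 12200 W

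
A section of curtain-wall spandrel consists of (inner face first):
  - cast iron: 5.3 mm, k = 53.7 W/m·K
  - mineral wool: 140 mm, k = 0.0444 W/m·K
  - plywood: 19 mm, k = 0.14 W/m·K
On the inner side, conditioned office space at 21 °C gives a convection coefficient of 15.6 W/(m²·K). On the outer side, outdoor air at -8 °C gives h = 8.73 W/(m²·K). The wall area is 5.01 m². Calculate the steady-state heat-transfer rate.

Using the resistance-network approach (series):
R_inner film = 1/(h_i·A) = 1/(15.6×5.01) = 0.01279 K/W
R_cast iron = L/(kA) = 0.0053/(53.7×5.01) = 1.97×10^-5 K/W
R_mineral wool = L/(kA) = 0.14/(0.0444×5.01) = 0.6294 K/W
R_plywood = L/(kA) = 0.019/(0.14×5.01) = 0.02709 K/W
R_outer film = 1/(h_o·A) = 1/(8.73×5.01) = 0.02286 K/W
R_total = 0.6921 K/W
Q = ΔT / R_total = 29 / 0.6921

Q ≈ 41.9 W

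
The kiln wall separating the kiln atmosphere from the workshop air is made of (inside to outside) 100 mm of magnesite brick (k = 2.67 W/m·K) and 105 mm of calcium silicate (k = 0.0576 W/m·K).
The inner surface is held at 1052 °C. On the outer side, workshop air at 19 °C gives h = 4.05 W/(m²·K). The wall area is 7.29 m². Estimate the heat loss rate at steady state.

Q ≈ 3570 W

Series thermal resistances:
R_magnesite brick = L/(kA) = 0.1/(2.67×7.29) = 0.005138 K/W
R_calcium silicate = L/(kA) = 0.105/(0.0576×7.29) = 0.2501 K/W
R_outer film = 1/(h_o·A) = 1/(4.05×7.29) = 0.03387 K/W
R_total = 0.2891 K/W
Q = ΔT / R_total = 1033 / 0.2891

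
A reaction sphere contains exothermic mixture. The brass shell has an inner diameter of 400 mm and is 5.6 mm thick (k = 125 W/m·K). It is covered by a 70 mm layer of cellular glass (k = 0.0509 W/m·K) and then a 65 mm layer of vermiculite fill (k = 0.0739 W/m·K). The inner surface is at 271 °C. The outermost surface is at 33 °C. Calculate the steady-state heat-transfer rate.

Q ≈ 88.9 W

For a spherical shell R = (1/r₁ − 1/r₂)/(4πk); film R = 1/(h·4πr²). In series:
R_brass shell = (1/0.2 − 1/0.2056)/(4π×125) = 8.67×10^-5 K/W
R_cellular glass = (1/0.2056 − 1/0.2756)/(4π×0.0509) = 1.931 K/W
R_vermiculite fill = (1/0.2756 − 1/0.3406)/(4π×0.0739) = 0.7457 K/W
R_total = 2.677 K/W
Q = ΔT/R_total = 238/2.677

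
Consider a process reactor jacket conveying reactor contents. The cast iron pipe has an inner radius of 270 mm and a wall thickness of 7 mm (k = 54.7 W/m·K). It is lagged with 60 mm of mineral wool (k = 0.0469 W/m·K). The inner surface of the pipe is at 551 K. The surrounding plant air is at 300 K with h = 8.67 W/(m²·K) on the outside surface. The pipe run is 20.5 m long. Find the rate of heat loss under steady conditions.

Cylindrical conduction, so R = ln(r₂/r₁)/(2πkL) per layer, in series:
R_cast iron pipe wall = ln(277/270)/(2π×54.7×20.5) = 3.633×10^-6 K/W
R_mineral wool = ln(337/277)/(2π×0.0469×20.5) = 0.03246 K/W
R_outer film = 1/(h_o·2πr_oL) = 1/(8.67×2π×0.337×20.5) = 0.002657 K/W
R_total = 0.03512 K/W
Q = ΔT/R_total = 251/0.03512

Q ≈ 7150 W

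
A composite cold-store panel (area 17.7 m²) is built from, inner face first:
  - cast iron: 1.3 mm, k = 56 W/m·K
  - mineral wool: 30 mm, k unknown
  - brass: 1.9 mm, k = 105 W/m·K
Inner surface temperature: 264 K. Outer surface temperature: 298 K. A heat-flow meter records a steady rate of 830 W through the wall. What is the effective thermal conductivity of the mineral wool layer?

k ≈ 0.0414 W/(m·K)

Thermal resistances in series:
R_cast iron = L/(kA) = 0.0013/(56×17.7) = 1.312×10^-6 K/W
R_brass = L/(kA) = 0.0019/(105×17.7) = 1.022×10^-6 K/W
Sum of known resistances R_other = 2.334×10^-6 K/W
Total R = ΔT/Q = 34/830 = 0.04096 K/W
R_mineral wool = R_total − R_other = 0.04096 K/W
k = L/(R·A) = 0.03/(0.04096×17.7)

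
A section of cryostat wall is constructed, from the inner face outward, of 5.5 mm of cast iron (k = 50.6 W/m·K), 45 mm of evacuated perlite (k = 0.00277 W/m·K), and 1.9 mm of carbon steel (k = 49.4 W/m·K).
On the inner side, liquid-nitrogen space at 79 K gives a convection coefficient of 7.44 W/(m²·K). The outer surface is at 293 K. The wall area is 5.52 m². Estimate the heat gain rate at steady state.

Q ≈ 72.1 W

Using the resistance-network approach (series):
R_inner film = 1/(h_i·A) = 1/(7.44×5.52) = 0.02435 K/W
R_cast iron = L/(kA) = 0.0055/(50.6×5.52) = 1.969×10^-5 K/W
R_evacuated perlite = L/(kA) = 0.045/(0.00277×5.52) = 2.943 K/W
R_carbon steel = L/(kA) = 0.0019/(49.4×5.52) = 6.968×10^-6 K/W
R_total = 2.967 K/W
Q = ΔT / R_total = 214 / 2.967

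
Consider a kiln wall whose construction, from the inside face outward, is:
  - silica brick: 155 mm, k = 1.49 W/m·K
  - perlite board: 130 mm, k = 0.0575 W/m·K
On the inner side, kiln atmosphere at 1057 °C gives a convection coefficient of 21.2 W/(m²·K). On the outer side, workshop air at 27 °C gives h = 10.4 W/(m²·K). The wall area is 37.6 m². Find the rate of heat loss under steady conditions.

Series thermal resistances:
R_inner film = 1/(h_i·A) = 1/(21.2×37.6) = 0.001255 K/W
R_silica brick = L/(kA) = 0.155/(1.49×37.6) = 0.002767 K/W
R_perlite board = L/(kA) = 0.13/(0.0575×37.6) = 0.06013 K/W
R_outer film = 1/(h_o·A) = 1/(10.4×37.6) = 0.002557 K/W
R_total = 0.06671 K/W
Q = ΔT / R_total = 1030 / 0.06671

Q ≈ 15400 W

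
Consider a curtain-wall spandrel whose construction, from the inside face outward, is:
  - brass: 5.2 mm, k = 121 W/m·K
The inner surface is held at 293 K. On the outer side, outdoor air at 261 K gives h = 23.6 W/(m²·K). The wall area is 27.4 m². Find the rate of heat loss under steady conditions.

Model the wall as resistances in series:
R_brass = L/(kA) = 0.0052/(121×27.4) = 1.568×10^-6 K/W
R_outer film = 1/(h_o·A) = 1/(23.6×27.4) = 0.001546 K/W
R_total = 0.001548 K/W
Q = ΔT / R_total = 32 / 0.001548

Q ≈ 20700 W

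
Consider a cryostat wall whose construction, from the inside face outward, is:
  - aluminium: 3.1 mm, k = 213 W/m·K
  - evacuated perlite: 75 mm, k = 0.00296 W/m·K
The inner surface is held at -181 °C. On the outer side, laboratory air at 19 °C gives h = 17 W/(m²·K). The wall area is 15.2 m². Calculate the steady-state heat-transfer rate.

Q ≈ 120 W

Thermal resistances in series:
R_aluminium = L/(kA) = 0.0031/(213×15.2) = 9.575×10^-7 K/W
R_evacuated perlite = L/(kA) = 0.075/(0.00296×15.2) = 1.667 K/W
R_outer film = 1/(h_o·A) = 1/(17×15.2) = 0.00387 K/W
R_total = 1.671 K/W
Q = ΔT / R_total = 200 / 1.671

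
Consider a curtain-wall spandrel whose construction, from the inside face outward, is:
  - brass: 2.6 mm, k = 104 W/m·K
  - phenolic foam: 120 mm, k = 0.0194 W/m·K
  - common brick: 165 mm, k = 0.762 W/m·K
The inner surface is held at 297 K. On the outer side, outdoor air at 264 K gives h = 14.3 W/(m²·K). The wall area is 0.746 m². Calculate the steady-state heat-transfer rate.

Thermal resistances in series:
R_brass = L/(kA) = 0.0026/(104×0.746) = 3.351×10^-5 K/W
R_phenolic foam = L/(kA) = 0.12/(0.0194×0.746) = 8.292 K/W
R_common brick = L/(kA) = 0.165/(0.762×0.746) = 0.2903 K/W
R_outer film = 1/(h_o·A) = 1/(14.3×0.746) = 0.09374 K/W
R_total = 8.676 K/W
Q = ΔT / R_total = 33 / 8.676

Q ≈ 3.8 W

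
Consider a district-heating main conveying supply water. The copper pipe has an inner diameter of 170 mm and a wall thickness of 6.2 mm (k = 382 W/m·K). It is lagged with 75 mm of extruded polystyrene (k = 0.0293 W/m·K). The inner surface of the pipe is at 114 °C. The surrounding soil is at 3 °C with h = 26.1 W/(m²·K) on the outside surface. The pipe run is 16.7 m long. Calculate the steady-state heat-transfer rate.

Q ≈ 562 W

Per-layer cylindrical resistances, series-summed:
R_copper pipe wall = ln(91.2/85)/(2π×382×16.7) = 1.756×10^-6 K/W
R_extruded polystyrene = ln(166.2/91.2)/(2π×0.0293×16.7) = 0.1952 K/W
R_outer film = 1/(h_o·2πr_oL) = 1/(26.1×2π×0.1662×16.7) = 0.002197 K/W
R_total = 0.1974 K/W
Q = ΔT/R_total = 111/0.1974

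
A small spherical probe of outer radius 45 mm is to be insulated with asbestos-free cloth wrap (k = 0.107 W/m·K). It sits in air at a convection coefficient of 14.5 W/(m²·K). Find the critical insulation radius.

r_cr ≈ 14.8 mm

For a sphere r_cr = 2k/h = 2×0.107/14.5
r_cr = 14.8 mm; since the bare radius (45 mm) is above r_cr, any added insulation will reduce heat loss.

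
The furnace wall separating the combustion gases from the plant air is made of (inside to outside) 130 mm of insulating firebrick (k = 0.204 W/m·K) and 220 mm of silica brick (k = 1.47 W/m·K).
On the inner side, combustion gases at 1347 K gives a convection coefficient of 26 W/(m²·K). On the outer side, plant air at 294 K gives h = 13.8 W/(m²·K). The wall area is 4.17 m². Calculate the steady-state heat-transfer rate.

Q ≈ 4890 W

Series thermal resistances:
R_inner film = 1/(h_i·A) = 1/(26×4.17) = 0.009223 K/W
R_insulating firebrick = L/(kA) = 0.13/(0.204×4.17) = 0.1528 K/W
R_silica brick = L/(kA) = 0.22/(1.47×4.17) = 0.03589 K/W
R_outer film = 1/(h_o·A) = 1/(13.8×4.17) = 0.01738 K/W
R_total = 0.2153 K/W
Q = ΔT / R_total = 1053 / 0.2153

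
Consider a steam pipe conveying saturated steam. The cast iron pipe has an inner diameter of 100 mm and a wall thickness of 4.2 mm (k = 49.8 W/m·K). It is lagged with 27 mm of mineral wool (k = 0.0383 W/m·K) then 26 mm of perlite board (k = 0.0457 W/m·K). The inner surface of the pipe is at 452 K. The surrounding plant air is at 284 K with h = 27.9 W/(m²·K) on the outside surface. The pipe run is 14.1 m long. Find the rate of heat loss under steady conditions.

Q ≈ 877 W

Cylindrical conduction, so R = ln(r₂/r₁)/(2πkL) per layer, in series:
R_cast iron pipe wall = ln(54.2/50)/(2π×49.8×14.1) = 1.828×10^-5 K/W
R_mineral wool = ln(81.2/54.2)/(2π×0.0383×14.1) = 0.1191 K/W
R_perlite board = ln(107.2/81.2)/(2π×0.0457×14.1) = 0.06861 K/W
R_outer film = 1/(h_o·2πr_oL) = 1/(27.9×2π×0.1072×14.1) = 0.003774 K/W
R_total = 0.1915 K/W
Q = ΔT/R_total = 168/0.1915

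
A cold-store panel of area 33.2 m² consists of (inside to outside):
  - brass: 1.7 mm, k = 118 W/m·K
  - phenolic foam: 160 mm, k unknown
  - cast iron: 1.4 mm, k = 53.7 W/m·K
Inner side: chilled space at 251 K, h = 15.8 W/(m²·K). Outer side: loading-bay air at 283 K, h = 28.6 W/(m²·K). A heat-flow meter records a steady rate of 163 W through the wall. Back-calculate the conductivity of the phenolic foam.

k ≈ 0.0249 W/(m·K)

Treating each layer as a thermal resistance in series:
R_inner film = 1/(h_i·A) = 1/(15.8×33.2) = 0.001906 K/W
R_brass = L/(kA) = 0.0017/(118×33.2) = 4.339×10^-7 K/W
R_cast iron = L/(kA) = 0.0014/(53.7×33.2) = 7.853×10^-7 K/W
R_outer film = 1/(h_o·A) = 1/(28.6×33.2) = 0.001053 K/W
Sum of known resistances R_other = 0.002961 K/W
Total R = ΔT/Q = 32/163 = 0.1963 K/W
R_phenolic foam = R_total − R_other = 0.1934 K/W
k = L/(R·A) = 0.16/(0.1934×33.2)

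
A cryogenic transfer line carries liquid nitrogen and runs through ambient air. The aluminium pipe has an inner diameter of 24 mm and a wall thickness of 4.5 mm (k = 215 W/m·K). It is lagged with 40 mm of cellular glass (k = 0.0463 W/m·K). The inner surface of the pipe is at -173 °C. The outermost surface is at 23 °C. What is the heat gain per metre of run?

Per-layer cylindrical resistances, series-summed:
R_aluminium pipe wall = ln(16.5/12)/(2π×215×1) = 2.357×10^-4 K/W
R_cellular glass = ln(56.5/16.5)/(2π×0.0463×1) = 4.231 K/W
R_total = 4.231 K/W
Q = ΔT/R_total = 196/4.231

q′ ≈ 46.3 W/m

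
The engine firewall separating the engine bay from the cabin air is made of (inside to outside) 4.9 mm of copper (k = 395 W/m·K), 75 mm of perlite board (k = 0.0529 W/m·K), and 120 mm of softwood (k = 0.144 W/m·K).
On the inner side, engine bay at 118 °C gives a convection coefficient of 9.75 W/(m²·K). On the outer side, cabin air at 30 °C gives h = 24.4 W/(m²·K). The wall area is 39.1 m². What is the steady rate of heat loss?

Q ≈ 1440 W

Series thermal resistances:
R_inner film = 1/(h_i·A) = 1/(9.75×39.1) = 0.002623 K/W
R_copper = L/(kA) = 0.0049/(395×39.1) = 3.173×10^-7 K/W
R_perlite board = L/(kA) = 0.075/(0.0529×39.1) = 0.03626 K/W
R_softwood = L/(kA) = 0.12/(0.144×39.1) = 0.02131 K/W
R_outer film = 1/(h_o·A) = 1/(24.4×39.1) = 0.001048 K/W
R_total = 0.06124 K/W
Q = ΔT / R_total = 88 / 0.06124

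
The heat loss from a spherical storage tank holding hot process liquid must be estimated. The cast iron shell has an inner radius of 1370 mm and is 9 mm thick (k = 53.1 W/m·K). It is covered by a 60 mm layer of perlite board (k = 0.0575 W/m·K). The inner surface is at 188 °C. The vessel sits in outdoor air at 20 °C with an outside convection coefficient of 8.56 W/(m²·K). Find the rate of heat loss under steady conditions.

Radial (spherical) resistances in series:
R_cast iron shell = (1/1.37 − 1/1.379)/(4π×53.1) = 7.139×10^-6 K/W
R_perlite board = (1/1.379 − 1/1.439)/(4π×0.0575) = 0.04185 K/W
R_outer film = 1/(h·4πr_o²) = 1/(8.56×4π×1.439²) = 0.004489 K/W
R_total = 0.04634 K/W
Q = ΔT/R_total = 168/0.04634

Q ≈ 3630 W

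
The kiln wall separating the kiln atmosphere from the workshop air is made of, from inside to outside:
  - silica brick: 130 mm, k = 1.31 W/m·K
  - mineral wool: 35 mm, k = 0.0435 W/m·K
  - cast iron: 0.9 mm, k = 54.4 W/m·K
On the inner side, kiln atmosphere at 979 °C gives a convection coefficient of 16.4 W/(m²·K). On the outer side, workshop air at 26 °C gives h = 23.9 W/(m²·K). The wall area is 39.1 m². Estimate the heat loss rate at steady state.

Q ≈ 37000 W

Series thermal resistances:
R_inner film = 1/(h_i·A) = 1/(16.4×39.1) = 0.001559 K/W
R_silica brick = L/(kA) = 0.13/(1.31×39.1) = 0.002538 K/W
R_mineral wool = L/(kA) = 0.035/(0.0435×39.1) = 0.02058 K/W
R_cast iron = L/(kA) = 0.0009/(54.4×39.1) = 4.231×10^-7 K/W
R_outer film = 1/(h_o·A) = 1/(23.9×39.1) = 0.00107 K/W
R_total = 0.02575 K/W
Q = ΔT / R_total = 953 / 0.02575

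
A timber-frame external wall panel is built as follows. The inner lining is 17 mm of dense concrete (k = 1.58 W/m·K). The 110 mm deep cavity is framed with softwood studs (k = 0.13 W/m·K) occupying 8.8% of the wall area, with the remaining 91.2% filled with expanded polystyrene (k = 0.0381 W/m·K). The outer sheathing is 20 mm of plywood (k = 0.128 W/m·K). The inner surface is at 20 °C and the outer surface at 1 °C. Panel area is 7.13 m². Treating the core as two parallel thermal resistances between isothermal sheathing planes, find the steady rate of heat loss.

Q ≈ 53.2 W

Sheathing layers in series; stud and cavity paths in parallel between them.
R_inner = 0.017/(1.58×7.13) = 0.001509 K/W
R_stud  = 0.11/(0.13×0.088×7.13) = 1.349 K/W
R_cav   = 0.11/(0.0381×0.912×7.13) = 0.444 K/W
1/R_core = 1/R_stud + 1/R_cav → R_core = 0.334 K/W
R_outer = 0.02/(0.128×7.13) = 0.02191 K/W
R_total = 0.3575 K/W
Q = ΔT/R_total = 19/0.3575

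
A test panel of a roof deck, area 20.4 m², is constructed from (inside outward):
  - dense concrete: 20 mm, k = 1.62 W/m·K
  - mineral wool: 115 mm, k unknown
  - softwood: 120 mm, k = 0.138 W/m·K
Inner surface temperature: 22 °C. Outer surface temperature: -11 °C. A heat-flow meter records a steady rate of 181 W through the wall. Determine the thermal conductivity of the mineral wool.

Treating each layer as a thermal resistance in series:
R_dense concrete = L/(kA) = 0.02/(1.62×20.4) = 6.052×10^-4 K/W
R_softwood = L/(kA) = 0.12/(0.138×20.4) = 0.04263 K/W
Sum of known resistances R_other = 0.04323 K/W
Total R = ΔT/Q = 33/181 = 0.1823 K/W
R_mineral wool = R_total − R_other = 0.1391 K/W
k = L/(R·A) = 0.115/(0.1391×20.4)

k ≈ 0.0405 W/(m·K)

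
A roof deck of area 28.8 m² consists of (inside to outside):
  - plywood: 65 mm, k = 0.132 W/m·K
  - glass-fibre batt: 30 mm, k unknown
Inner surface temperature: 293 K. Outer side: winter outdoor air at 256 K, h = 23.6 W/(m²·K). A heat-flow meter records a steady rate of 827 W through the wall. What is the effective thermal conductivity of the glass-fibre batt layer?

k ≈ 0.0398 W/(m·K)

Using the resistance-network approach (series):
R_plywood = L/(kA) = 0.065/(0.132×28.8) = 0.0171 K/W
R_outer film = 1/(h_o·A) = 1/(23.6×28.8) = 0.001471 K/W
Sum of known resistances R_other = 0.01857 K/W
Total R = ΔT/Q = 37/827 = 0.04474 K/W
R_glass-fibre batt = R_total − R_other = 0.02617 K/W
k = L/(R·A) = 0.03/(0.02617×28.8)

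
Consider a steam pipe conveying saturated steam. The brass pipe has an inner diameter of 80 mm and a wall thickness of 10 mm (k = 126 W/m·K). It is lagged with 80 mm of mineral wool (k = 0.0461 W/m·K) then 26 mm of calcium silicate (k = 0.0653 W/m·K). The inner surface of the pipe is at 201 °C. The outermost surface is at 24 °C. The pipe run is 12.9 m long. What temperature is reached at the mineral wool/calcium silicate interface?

T ≈ 45 °C

Radial resistances (cylindrical: R_cond = ln(r_o/r_i)/(2πkL), R_conv = 1/(h·2πrL)):
R_brass pipe wall = ln(50/40)/(2π×126×12.9) = 2.185×10^-5 K/W
R_mineral wool = ln(130/50)/(2π×0.0461×12.9) = 0.2557 K/W
R_calcium silicate = ln(156/130)/(2π×0.0653×12.9) = 0.03445 K/W
R_total = 0.2902 K/W
Q = ΔT/R_total = 177/0.2902
Q = 610 W
T_interface = T_inner − Q·ΣR(inner→interface) = 201 − 610×0.2557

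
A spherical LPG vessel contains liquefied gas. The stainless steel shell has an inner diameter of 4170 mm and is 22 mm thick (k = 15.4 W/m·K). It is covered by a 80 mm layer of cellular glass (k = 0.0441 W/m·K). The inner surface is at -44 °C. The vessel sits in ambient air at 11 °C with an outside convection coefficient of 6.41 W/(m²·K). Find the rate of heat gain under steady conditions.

Q ≈ 1620 W

Each spherical layer contributes R = (1/r_i − 1/r_o)/(4πk):
R_stainless steel shell = (1/2.085 − 1/2.107)/(4π×15.4) = 2.588×10^-5 K/W
R_cellular glass = (1/2.107 − 1/2.187)/(4π×0.0441) = 0.03133 K/W
R_outer film = 1/(h·4πr_o²) = 1/(6.41×4π×2.187²) = 0.002596 K/W
R_total = 0.03395 K/W
Q = ΔT/R_total = 55/0.03395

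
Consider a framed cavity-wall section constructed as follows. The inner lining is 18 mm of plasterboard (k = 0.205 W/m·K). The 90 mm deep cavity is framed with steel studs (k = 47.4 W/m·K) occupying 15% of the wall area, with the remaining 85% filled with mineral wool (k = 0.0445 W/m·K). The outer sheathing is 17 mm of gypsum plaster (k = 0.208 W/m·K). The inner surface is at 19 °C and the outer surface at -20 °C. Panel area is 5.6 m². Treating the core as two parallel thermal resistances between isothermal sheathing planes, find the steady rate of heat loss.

Q ≈ 1200 W

Sheathing layers in series; stud and cavity paths in parallel between them.
R_inner = 0.018/(0.205×5.6) = 0.01568 K/W
R_stud  = 0.09/(47.4×0.15×5.6) = 0.00226 K/W
R_cav   = 0.09/(0.0445×0.85×5.6) = 0.4249 K/W
1/R_core = 1/R_stud + 1/R_cav → R_core = 0.002248 K/W
R_outer = 0.017/(0.208×5.6) = 0.01459 K/W
R_total = 0.03252 K/W
Q = ΔT/R_total = 39/0.03252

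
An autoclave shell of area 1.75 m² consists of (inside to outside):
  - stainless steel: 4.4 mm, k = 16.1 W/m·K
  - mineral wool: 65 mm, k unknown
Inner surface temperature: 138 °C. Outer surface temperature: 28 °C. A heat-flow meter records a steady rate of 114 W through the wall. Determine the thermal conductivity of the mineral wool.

Model the wall as resistances in series:
R_stainless steel = L/(kA) = 0.0044/(16.1×1.75) = 1.562×10^-4 K/W
Sum of known resistances R_other = 1.562×10^-4 K/W
Total R = ΔT/Q = 110/114 = 0.9649 K/W
R_mineral wool = R_total − R_other = 0.9648 K/W
k = L/(R·A) = 0.065/(0.9648×1.75)

k ≈ 0.0385 W/(m·K)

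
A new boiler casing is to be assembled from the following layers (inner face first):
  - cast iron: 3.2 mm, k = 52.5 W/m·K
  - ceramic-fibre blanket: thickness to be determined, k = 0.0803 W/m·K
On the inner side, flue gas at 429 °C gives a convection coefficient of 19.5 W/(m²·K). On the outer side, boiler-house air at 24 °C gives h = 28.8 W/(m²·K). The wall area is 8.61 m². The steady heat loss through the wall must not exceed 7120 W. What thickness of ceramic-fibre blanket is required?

L ≈ 32.4 mm

Series thermal resistances:
R_inner film = 1/(h_i·A) = 1/(19.5×8.61) = 0.005956 K/W
R_cast iron = L/(kA) = 0.0032/(52.5×8.61) = 7.079×10^-6 K/W
R_outer film = 1/(h_o·A) = 1/(28.8×8.61) = 0.004033 K/W
Sum of the known resistances R_other = 0.009996 K/W
Required total resistance R_tot = ΔT/Q_allow = 405/7120 = 0.05688 K/W
R_ceramic-fibre blanket = R_tot − R_other = 0.04689 K/W
L = R·k·A = 0.04689×0.0803×8.61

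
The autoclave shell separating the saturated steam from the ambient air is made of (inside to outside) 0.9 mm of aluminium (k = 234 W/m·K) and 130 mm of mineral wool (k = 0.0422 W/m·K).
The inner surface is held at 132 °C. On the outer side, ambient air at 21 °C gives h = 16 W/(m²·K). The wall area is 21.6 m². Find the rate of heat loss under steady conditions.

Q ≈ 763 W

Treating each layer as a thermal resistance in series:
R_aluminium = L/(kA) = 0.0009/(234×21.6) = 1.781×10^-7 K/W
R_mineral wool = L/(kA) = 0.13/(0.0422×21.6) = 0.1426 K/W
R_outer film = 1/(h_o·A) = 1/(16×21.6) = 0.002894 K/W
R_total = 0.1455 K/W
Q = ΔT / R_total = 111 / 0.1455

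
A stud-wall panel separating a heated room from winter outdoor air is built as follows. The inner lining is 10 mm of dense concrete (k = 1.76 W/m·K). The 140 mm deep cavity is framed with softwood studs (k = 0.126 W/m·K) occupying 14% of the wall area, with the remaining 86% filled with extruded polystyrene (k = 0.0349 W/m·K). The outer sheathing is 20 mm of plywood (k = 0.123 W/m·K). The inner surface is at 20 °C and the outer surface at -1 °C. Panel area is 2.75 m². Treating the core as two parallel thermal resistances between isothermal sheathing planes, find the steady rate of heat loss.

Sheathing layers in series; stud and cavity paths in parallel between them.
R_inner = 0.01/(1.76×2.75) = 0.002066 K/W
R_stud  = 0.14/(0.126×0.14×2.75) = 2.886 K/W
R_cav   = 0.14/(0.0349×0.86×2.75) = 1.696 K/W
1/R_core = 1/R_stud + 1/R_cav → R_core = 1.068 K/W
R_outer = 0.02/(0.123×2.75) = 0.05913 K/W
R_total = 1.13 K/W
Q = ΔT/R_total = 21/1.13

Q ≈ 18.6 W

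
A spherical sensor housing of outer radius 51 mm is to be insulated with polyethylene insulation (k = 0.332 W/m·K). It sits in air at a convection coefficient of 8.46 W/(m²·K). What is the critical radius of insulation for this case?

r_cr ≈ 78.5 mm

For a sphere r_cr = 2k/h = 2×0.332/8.46
r_cr = 78.5 mm; since the bare radius (51 mm) is below r_cr, adding a thin layer of insulation will *increase* heat loss.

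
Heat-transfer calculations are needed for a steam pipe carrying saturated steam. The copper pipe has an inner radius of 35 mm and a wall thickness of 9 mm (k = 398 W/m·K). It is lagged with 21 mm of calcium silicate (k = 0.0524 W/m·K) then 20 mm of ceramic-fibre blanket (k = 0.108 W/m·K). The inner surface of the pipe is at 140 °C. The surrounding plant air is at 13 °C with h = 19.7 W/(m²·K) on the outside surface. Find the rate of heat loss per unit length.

q′ ≈ 75.8 W/m

Treating each annulus and film as a series resistance:
R_copper pipe wall = ln(44/35)/(2π×398×1) = 9.151×10^-5 K/W
R_calcium silicate = ln(65/44)/(2π×0.0524×1) = 1.185 K/W
R_ceramic-fibre blanket = ln(85/65)/(2π×0.108×1) = 0.3953 K/W
R_outer film = 1/(h_o·2πr_oL) = 1/(19.7×2π×0.085×1) = 0.09505 K/W
R_total = 1.676 K/W
Q = ΔT/R_total = 127/1.676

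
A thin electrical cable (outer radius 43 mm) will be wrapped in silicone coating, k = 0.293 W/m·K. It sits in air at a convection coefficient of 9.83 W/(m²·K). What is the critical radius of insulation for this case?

For a cylinder r_cr = k/h = 0.293/9.83
r_cr = 29.8 mm; since the bare radius (43 mm) is above r_cr, any added insulation will reduce heat loss.

r_cr ≈ 29.8 mm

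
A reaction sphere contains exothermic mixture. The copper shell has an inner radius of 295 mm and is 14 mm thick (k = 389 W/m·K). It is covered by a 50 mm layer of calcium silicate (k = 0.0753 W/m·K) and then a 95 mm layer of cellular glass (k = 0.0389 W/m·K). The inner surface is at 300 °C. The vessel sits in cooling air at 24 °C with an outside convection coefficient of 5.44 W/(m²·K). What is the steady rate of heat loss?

Q ≈ 159 W

Spherical conduction: R = (1/r_in − 1/r_out)/(4πk) per layer; series-sum.
R_copper shell = (1/0.295 − 1/0.309)/(4π×389) = 3.142×10^-5 K/W
R_calcium silicate = (1/0.309 − 1/0.359)/(4π×0.0753) = 0.4763 K/W
R_cellular glass = (1/0.359 − 1/0.454)/(4π×0.0389) = 1.192 K/W
R_outer film = 1/(h·4πr_o²) = 1/(5.44×4π×0.454²) = 0.07097 K/W
R_total = 1.74 K/W
Q = ΔT/R_total = 276/1.74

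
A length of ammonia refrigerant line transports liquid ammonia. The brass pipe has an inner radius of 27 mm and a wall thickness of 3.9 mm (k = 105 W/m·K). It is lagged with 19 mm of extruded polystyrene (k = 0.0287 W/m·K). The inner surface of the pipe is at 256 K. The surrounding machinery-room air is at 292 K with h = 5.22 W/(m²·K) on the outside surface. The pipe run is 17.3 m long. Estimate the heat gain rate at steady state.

Q ≈ 191 W

For a radial system each layer contributes R = ln(r_out/r_in)/(2πkL); films add R = 1/(hA).
R_brass pipe wall = ln(30.9/27)/(2π×105×17.3) = 1.182×10^-5 K/W
R_extruded polystyrene = ln(49.9/30.9)/(2π×0.0287×17.3) = 0.1536 K/W
R_outer film = 1/(h_o·2πr_oL) = 1/(5.22×2π×0.0499×17.3) = 0.03532 K/W
R_total = 0.189 K/W
Q = ΔT/R_total = 36/0.189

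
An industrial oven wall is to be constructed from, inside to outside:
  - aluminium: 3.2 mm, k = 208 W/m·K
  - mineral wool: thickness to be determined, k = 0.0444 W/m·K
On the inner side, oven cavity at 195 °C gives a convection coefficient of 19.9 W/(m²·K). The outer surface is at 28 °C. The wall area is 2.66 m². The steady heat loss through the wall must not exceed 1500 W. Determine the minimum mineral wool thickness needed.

L ≈ 10.9 mm

Thermal resistances in series:
R_inner film = 1/(h_i·A) = 1/(19.9×2.66) = 0.01889 K/W
R_aluminium = L/(kA) = 0.0032/(208×2.66) = 5.784×10^-6 K/W
Sum of the known resistances R_other = 0.0189 K/W
Required total resistance R_tot = ΔT/Q_allow = 167/1500 = 0.1113 K/W
R_mineral wool = R_tot − R_other = 0.09244 K/W
L = R·k·A = 0.09244×0.0444×2.66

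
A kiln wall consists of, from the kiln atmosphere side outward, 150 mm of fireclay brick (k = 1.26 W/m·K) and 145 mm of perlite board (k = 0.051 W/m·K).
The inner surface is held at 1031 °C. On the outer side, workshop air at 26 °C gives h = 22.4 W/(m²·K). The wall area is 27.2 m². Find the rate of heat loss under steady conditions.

Q ≈ 9090 W

Model the wall as resistances in series:
R_fireclay brick = L/(kA) = 0.15/(1.26×27.2) = 0.004377 K/W
R_perlite board = L/(kA) = 0.145/(0.051×27.2) = 0.1045 K/W
R_outer film = 1/(h_o·A) = 1/(22.4×27.2) = 0.001641 K/W
R_total = 0.1105 K/W
Q = ΔT / R_total = 1005 / 0.1105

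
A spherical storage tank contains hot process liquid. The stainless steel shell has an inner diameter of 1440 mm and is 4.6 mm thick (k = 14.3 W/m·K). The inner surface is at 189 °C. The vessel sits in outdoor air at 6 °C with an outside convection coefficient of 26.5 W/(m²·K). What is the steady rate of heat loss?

For a spherical shell R = (1/r₁ − 1/r₂)/(4πk); film R = 1/(h·4πr²). In series:
R_stainless steel shell = (1/0.72 − 1/0.7246)/(4π×14.3) = 4.907×10^-5 K/W
R_outer film = 1/(h·4πr_o²) = 1/(26.5×4π×0.7246²) = 0.005719 K/W
R_total = 0.005768 K/W
Q = ΔT/R_total = 183/0.005768

Q ≈ 31700 W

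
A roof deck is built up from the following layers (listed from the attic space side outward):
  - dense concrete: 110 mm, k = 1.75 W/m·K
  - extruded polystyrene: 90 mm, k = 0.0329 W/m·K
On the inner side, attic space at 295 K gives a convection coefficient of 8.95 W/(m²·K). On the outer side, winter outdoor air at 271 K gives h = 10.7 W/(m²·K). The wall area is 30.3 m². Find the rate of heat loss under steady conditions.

Treating each layer as a thermal resistance in series:
R_inner film = 1/(h_i·A) = 1/(8.95×30.3) = 0.003688 K/W
R_dense concrete = L/(kA) = 0.11/(1.75×30.3) = 0.002074 K/W
R_extruded polystyrene = L/(kA) = 0.09/(0.0329×30.3) = 0.09028 K/W
R_outer film = 1/(h_o·A) = 1/(10.7×30.3) = 0.003084 K/W
R_total = 0.09913 K/W
Q = ΔT / R_total = 24 / 0.09913

Q ≈ 242 W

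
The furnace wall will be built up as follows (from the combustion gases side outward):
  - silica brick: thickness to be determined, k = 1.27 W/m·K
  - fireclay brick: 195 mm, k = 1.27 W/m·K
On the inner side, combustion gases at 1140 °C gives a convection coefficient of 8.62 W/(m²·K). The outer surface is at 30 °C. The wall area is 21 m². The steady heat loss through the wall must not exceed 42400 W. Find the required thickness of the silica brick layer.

L ≈ 356 mm

Series thermal resistances:
R_inner film = 1/(h_i·A) = 1/(8.62×21) = 0.005524 K/W
R_fireclay brick = L/(kA) = 0.195/(1.27×21) = 0.007312 K/W
Sum of the known resistances R_other = 0.01284 K/W
Required total resistance R_tot = ΔT/Q_allow = 1110/42400 = 0.02618 K/W
R_silica brick = R_tot − R_other = 0.01334 K/W
L = R·k·A = 0.01334×1.27×21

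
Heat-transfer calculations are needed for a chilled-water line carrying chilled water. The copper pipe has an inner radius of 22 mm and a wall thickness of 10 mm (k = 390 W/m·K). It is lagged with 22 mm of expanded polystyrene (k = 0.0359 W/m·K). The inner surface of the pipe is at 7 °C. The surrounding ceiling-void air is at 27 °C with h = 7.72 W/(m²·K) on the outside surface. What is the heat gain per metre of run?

q′ ≈ 7.4 W/m

Per-layer cylindrical resistances, series-summed:
R_copper pipe wall = ln(32/22)/(2π×390×1) = 1.529×10^-4 K/W
R_expanded polystyrene = ln(54/32)/(2π×0.0359×1) = 2.32 K/W
R_outer film = 1/(h_o·2πr_oL) = 1/(7.72×2π×0.054×1) = 0.3818 K/W
R_total = 2.702 K/W
Q = ΔT/R_total = 20/2.702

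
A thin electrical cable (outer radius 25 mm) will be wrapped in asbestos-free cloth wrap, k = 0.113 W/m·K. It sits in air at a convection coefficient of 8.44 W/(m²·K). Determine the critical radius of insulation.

For a cylinder r_cr = k/h = 0.113/8.44
r_cr = 13.4 mm; since the bare radius (25 mm) is above r_cr, any added insulation will reduce heat loss.

r_cr ≈ 13.4 mm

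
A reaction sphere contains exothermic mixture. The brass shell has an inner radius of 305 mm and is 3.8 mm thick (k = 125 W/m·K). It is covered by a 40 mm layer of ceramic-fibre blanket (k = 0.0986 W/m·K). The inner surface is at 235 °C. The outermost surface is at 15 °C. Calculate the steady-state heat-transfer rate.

Q ≈ 734 W

Spherical conduction: R = (1/r_in − 1/r_out)/(4πk) per layer; series-sum.
R_brass shell = (1/0.305 − 1/0.3088)/(4π×125) = 2.569×10^-5 K/W
R_ceramic-fibre blanket = (1/0.3088 − 1/0.3488)/(4π×0.0986) = 0.2997 K/W
R_total = 0.2997 K/W
Q = ΔT/R_total = 220/0.2997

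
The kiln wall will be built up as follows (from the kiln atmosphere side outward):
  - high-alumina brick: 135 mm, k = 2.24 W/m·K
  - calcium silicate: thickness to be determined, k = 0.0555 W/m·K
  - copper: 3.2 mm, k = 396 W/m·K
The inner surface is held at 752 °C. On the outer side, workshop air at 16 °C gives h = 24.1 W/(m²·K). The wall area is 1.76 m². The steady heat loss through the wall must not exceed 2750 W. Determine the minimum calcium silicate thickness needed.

Thermal resistances in series:
R_high-alumina brick = L/(kA) = 0.135/(2.24×1.76) = 0.03424 K/W
R_copper = L/(kA) = 0.0032/(396×1.76) = 4.591×10^-6 K/W
R_outer film = 1/(h_o·A) = 1/(24.1×1.76) = 0.02358 K/W
Sum of the known resistances R_other = 0.05782 K/W
Required total resistance R_tot = ΔT/Q_allow = 736/2750 = 0.2676 K/W
R_calcium silicate = R_tot − R_other = 0.2098 K/W
L = R·k·A = 0.2098×0.0555×1.76

L ≈ 20.5 mm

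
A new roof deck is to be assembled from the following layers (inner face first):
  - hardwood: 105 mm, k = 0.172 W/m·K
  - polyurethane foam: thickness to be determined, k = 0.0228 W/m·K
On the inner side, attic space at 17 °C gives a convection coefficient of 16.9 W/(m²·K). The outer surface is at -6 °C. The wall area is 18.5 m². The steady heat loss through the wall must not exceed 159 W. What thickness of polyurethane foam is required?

L ≈ 45.7 mm

Using the resistance-network approach (series):
R_inner film = 1/(h_i·A) = 1/(16.9×18.5) = 0.003198 K/W
R_hardwood = L/(kA) = 0.105/(0.172×18.5) = 0.033 K/W
Sum of the known resistances R_other = 0.0362 K/W
Required total resistance R_tot = ΔT/Q_allow = 23/159 = 0.1447 K/W
R_polyurethane foam = R_tot − R_other = 0.1085 K/W
L = R·k·A = 0.1085×0.0228×18.5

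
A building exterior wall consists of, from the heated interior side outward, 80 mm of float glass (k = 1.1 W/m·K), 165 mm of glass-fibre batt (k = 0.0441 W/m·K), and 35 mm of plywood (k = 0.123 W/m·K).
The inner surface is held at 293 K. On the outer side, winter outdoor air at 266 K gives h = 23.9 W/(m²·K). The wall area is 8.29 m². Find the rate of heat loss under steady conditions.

Q ≈ 54.1 W

Treating each layer as a thermal resistance in series:
R_float glass = L/(kA) = 0.08/(1.1×8.29) = 0.008773 K/W
R_glass-fibre batt = L/(kA) = 0.165/(0.0441×8.29) = 0.4513 K/W
R_plywood = L/(kA) = 0.035/(0.123×8.29) = 0.03432 K/W
R_outer film = 1/(h_o·A) = 1/(23.9×8.29) = 0.005047 K/W
R_total = 0.4995 K/W
Q = ΔT / R_total = 27 / 0.4995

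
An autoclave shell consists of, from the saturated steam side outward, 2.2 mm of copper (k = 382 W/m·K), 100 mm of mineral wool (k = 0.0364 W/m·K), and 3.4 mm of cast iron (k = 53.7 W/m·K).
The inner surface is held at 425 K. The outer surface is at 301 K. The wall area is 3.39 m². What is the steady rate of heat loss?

Q ≈ 153 W

Model the wall as resistances in series:
R_copper = L/(kA) = 0.0022/(382×3.39) = 1.699×10^-6 K/W
R_mineral wool = L/(kA) = 0.1/(0.0364×3.39) = 0.8104 K/W
R_cast iron = L/(kA) = 0.0034/(53.7×3.39) = 1.868×10^-5 K/W
R_total = 0.8104 K/W
Q = ΔT / R_total = 124 / 0.8104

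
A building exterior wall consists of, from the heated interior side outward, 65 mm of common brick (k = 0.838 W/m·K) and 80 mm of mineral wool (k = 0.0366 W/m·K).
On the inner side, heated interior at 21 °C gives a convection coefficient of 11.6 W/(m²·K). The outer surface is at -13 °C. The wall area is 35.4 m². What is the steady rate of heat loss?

Q ≈ 512 W

Model the wall as resistances in series:
R_inner film = 1/(h_i·A) = 1/(11.6×35.4) = 0.002435 K/W
R_common brick = L/(kA) = 0.065/(0.838×35.4) = 0.002191 K/W
R_mineral wool = L/(kA) = 0.08/(0.0366×35.4) = 0.06175 K/W
R_total = 0.06637 K/W
Q = ΔT / R_total = 34 / 0.06637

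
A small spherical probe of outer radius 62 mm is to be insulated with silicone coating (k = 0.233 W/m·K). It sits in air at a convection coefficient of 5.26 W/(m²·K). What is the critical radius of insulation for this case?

For a sphere r_cr = 2k/h = 2×0.233/5.26
r_cr = 88.6 mm; since the bare radius (62 mm) is below r_cr, adding a thin layer of insulation will *increase* heat loss.

r_cr ≈ 88.6 mm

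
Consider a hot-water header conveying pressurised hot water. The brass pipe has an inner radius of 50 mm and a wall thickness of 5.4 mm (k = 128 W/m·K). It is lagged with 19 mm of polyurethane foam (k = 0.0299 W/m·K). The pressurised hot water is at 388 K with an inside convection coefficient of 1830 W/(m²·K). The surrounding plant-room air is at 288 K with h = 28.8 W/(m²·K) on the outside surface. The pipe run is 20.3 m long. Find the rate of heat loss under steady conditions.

Q ≈ 1230 W

For a radial system each layer contributes R = ln(r_out/r_in)/(2πkL); films add R = 1/(hA).
R_inner film = 1/(h_i·2πr₁L) = 1/(1830×2π×0.05×20.3) = 8.568×10^-5 K/W
R_brass pipe wall = ln(55.4/50)/(2π×128×20.3) = 6.282×10^-6 K/W
R_polyurethane foam = ln(74.4/55.4)/(2π×0.0299×20.3) = 0.07732 K/W
R_outer film = 1/(h_o·2πr_oL) = 1/(28.8×2π×0.0744×20.3) = 0.003659 K/W
R_total = 0.08107 K/W
Q = ΔT/R_total = 100/0.08107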